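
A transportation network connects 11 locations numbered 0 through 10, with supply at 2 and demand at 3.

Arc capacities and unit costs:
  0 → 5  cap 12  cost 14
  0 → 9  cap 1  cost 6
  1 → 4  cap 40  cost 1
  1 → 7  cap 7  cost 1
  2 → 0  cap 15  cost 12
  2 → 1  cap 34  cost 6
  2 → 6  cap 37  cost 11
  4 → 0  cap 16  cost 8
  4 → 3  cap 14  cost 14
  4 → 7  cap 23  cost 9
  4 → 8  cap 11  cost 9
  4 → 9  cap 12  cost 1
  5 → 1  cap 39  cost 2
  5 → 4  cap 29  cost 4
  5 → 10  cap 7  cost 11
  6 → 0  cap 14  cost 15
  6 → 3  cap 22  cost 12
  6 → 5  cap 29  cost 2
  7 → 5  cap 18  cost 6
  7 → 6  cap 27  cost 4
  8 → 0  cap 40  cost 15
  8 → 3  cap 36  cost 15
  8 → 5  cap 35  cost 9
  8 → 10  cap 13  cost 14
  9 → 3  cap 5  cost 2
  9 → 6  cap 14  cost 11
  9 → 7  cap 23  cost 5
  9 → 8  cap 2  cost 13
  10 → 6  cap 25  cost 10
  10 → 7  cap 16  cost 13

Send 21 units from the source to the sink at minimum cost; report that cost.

Minimum cost for 21 units: 390

shortest-cost path #1: 2→1→4→9→3 push 5 @ unit cost 10 (adds 50)
shortest-cost path #2: 2→1→4→3 push 14 @ unit cost 21 (adds 294)
shortest-cost path #3: 2→6→3 push 2 @ unit cost 23 (adds 46)
total cost = 390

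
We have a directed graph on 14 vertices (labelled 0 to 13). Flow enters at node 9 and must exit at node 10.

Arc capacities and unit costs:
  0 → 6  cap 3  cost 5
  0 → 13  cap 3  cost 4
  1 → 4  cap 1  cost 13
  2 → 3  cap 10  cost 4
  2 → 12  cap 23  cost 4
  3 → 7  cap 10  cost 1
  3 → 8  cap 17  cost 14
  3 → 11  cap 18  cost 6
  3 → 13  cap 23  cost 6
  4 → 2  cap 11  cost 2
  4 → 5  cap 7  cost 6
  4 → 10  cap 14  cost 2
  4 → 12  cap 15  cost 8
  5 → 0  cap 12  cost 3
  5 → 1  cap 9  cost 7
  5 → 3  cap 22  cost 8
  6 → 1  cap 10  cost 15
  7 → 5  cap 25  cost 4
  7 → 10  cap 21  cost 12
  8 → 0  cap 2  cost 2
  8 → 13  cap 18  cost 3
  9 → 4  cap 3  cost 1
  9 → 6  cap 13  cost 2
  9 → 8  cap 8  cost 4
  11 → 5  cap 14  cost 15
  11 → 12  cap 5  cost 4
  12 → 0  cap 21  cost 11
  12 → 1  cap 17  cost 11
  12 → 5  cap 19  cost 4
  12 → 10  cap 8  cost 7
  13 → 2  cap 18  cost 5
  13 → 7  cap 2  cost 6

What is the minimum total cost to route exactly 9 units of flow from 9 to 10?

shortest-cost path #1: 9→4→10 push 3 @ unit cost 3 (adds 9)
shortest-cost path #2: 9→8→13→2→12→10 push 6 @ unit cost 23 (adds 138)
total cost = 147

Minimum cost for 9 units: 147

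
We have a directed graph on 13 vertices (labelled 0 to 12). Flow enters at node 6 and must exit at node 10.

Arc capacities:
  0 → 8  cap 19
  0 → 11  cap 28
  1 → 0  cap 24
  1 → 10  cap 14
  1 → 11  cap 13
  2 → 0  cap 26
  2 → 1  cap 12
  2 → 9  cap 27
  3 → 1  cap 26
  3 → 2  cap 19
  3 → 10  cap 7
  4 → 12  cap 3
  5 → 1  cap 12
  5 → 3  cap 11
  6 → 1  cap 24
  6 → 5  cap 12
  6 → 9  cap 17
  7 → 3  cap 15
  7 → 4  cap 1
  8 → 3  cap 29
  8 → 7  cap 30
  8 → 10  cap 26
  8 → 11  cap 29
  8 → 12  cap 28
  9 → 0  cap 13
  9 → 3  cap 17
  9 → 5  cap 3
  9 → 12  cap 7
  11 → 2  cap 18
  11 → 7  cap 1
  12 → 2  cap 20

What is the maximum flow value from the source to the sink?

augment #1: 6→1→10 bottleneck 14, total now 14
augment #2: 6→5→3→10 bottleneck 7, total now 21
augment #3: 6→1→0→8→10 bottleneck 10, total now 31
augment #4: 6→9→0→8→10 bottleneck 9, total now 40

Maximum flow value: 40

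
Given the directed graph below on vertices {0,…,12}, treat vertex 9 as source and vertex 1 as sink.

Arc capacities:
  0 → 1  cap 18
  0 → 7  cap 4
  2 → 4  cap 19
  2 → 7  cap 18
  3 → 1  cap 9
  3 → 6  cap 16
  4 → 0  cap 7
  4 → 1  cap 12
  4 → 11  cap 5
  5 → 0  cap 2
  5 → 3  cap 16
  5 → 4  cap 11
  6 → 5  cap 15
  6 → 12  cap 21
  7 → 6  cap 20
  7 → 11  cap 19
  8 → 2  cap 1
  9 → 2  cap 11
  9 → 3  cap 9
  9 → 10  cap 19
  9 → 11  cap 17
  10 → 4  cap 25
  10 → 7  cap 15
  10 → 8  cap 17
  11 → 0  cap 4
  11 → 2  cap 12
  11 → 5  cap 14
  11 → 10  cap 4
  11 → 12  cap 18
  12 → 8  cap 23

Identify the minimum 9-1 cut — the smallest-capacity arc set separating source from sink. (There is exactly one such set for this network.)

Min-cut arcs: {(3,1), (4,0), (4,1), (5,0), (11,0)} (total capacity 34)

augment #1: 9→3→1 push 9
augment #2: 9→2→4→1 push 11
augment #3: 9→10→4→1 push 1
augment #4: 9→11→0→1 push 4
augment #5: 9→10→4→0→1 push 7
augment #6: 9→11→5→0→1 push 2
max flow = 34; residual-reachable set from 9 gives S-side
cut edges (S→T): {(3,1), (4,0), (4,1), (5,0), (11,0)} total cap 34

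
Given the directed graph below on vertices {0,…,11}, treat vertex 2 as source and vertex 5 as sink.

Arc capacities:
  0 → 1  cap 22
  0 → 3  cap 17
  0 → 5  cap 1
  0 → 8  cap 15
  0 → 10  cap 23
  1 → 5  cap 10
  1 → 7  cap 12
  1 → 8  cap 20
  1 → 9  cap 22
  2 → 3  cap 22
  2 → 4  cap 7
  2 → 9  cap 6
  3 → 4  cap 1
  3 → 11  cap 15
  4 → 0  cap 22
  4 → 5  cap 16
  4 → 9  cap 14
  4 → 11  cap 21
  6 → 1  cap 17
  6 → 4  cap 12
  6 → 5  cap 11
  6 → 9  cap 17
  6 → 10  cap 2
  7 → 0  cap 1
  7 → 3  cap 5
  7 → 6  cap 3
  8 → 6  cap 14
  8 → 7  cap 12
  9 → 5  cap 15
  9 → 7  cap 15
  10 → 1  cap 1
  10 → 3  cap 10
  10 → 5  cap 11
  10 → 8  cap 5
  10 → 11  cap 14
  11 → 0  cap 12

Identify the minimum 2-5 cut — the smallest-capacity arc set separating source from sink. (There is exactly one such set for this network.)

augment #1: 2→4→5 push 7
augment #2: 2→9→5 push 6
augment #3: 2→3→4→5 push 1
augment #4: 2→3→11→0→5 push 1
augment #5: 2→3→11→0→1→5 push 10
augment #6: 2→3→11→0→10→5 push 1
max flow = 26; residual-reachable set from 2 gives S-side
cut edges (S→T): {(2,4), (2,9), (3,4), (11,0)} total cap 26

Min-cut arcs: {(2,4), (2,9), (3,4), (11,0)} (total capacity 26)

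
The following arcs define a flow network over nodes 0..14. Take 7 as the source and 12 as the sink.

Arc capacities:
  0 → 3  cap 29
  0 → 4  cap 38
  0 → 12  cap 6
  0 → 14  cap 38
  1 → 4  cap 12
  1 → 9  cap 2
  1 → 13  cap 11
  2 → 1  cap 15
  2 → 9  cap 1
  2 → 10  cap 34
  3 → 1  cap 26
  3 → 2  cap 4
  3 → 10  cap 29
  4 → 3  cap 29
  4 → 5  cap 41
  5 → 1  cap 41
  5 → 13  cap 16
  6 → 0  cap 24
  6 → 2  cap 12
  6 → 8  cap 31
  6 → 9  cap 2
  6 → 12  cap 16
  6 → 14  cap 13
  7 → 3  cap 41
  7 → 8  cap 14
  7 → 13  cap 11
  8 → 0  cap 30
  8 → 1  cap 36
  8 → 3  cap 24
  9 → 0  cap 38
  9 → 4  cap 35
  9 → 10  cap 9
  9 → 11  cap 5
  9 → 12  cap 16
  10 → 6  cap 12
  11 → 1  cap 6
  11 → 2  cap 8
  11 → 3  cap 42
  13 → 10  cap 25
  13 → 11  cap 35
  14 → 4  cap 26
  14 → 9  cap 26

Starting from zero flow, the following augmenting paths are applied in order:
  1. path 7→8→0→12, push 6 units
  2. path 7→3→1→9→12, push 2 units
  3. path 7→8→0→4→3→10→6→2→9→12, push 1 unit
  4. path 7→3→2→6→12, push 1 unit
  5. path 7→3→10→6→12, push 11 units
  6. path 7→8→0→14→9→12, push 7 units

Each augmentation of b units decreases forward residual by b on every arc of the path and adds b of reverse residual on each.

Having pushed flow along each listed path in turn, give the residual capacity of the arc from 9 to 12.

Residual capacity of (9,12): 6

after path 1 (7→8→0→12, push 6): res(9,12)=16
after path 2 (7→3→1→9→12, push 2): res(9,12)=14
after path 3 (7→8→0→4→3→10→6→2→9→12, push 1): res(9,12)=13
after path 4 (7→3→2→6→12, push 1): res(9,12)=13
after path 5 (7→3→10→6→12, push 11): res(9,12)=13
after path 6 (7→8→0→14→9→12, push 7): res(9,12)=6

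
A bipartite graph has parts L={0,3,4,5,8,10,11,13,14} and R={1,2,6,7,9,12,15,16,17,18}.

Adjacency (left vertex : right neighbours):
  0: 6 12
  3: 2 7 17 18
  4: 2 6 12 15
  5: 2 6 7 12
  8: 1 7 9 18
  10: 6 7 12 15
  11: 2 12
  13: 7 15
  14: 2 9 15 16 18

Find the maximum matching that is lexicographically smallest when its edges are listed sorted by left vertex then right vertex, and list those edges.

|M| = 8 (so the lex-smallest maximum matching has 8 edges)
process left vertices in ascending order; for each, take the smallest-labelled available neighbour that still permits 8 edges overall, or leave it unmatched if none does
lex-smallest matching: {0-6, 3-17, 4-2, 5-7, 8-1, 10-12, 13-15, 14-9}

Lex-smallest maximum matching: {(0,6), (3,17), (4,2), (5,7), (8,1), (10,12), (13,15), (14,9)}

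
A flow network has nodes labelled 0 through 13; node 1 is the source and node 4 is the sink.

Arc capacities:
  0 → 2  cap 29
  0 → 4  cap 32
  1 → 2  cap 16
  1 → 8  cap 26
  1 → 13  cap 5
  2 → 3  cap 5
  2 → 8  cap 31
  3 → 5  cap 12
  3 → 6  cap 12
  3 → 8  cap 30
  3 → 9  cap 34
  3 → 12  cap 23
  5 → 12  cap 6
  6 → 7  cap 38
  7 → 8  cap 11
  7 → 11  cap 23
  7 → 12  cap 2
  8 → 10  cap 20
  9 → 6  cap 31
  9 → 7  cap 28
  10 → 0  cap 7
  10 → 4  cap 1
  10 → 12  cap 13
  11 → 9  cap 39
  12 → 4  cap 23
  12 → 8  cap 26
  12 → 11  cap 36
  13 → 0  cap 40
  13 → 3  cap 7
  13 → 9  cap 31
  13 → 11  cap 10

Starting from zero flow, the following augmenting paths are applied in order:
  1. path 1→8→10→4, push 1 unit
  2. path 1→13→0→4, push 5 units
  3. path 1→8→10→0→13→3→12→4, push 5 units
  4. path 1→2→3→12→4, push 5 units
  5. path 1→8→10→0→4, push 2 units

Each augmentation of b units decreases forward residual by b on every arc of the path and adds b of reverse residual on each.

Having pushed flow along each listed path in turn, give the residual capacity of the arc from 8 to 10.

after path 1 (1→8→10→4, push 1): res(8,10)=19
after path 2 (1→13→0→4, push 5): res(8,10)=19
after path 3 (1→8→10→0→13→3→12→4, push 5): res(8,10)=14
after path 4 (1→2→3→12→4, push 5): res(8,10)=14
after path 5 (1→8→10→0→4, push 2): res(8,10)=12

Residual capacity of (8,10): 12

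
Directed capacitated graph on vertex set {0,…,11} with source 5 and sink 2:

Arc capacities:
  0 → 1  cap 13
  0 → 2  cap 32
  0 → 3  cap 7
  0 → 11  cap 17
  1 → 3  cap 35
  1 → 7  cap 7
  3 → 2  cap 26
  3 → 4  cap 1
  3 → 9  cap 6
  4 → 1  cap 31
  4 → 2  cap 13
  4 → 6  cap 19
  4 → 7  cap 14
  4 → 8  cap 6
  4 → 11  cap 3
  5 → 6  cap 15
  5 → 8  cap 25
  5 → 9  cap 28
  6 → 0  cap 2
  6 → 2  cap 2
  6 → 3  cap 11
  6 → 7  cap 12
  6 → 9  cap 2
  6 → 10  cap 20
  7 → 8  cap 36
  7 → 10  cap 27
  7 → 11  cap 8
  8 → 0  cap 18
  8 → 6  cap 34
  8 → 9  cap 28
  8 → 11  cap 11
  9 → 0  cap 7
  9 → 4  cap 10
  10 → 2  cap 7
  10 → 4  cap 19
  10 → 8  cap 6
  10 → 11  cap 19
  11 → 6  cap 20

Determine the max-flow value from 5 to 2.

augment #1: 5→6→2 bottleneck 2, total now 2
augment #2: 5→6→0→2 bottleneck 2, total now 4
augment #3: 5→6→3→2 bottleneck 11, total now 15
augment #4: 5→8→0→2 bottleneck 18, total now 33
augment #5: 5→9→0→2 bottleneck 7, total now 40
augment #6: 5→9→4→2 bottleneck 10, total now 50
augment #7: 5→8→6→10→2 bottleneck 7, total now 57

Maximum flow value: 57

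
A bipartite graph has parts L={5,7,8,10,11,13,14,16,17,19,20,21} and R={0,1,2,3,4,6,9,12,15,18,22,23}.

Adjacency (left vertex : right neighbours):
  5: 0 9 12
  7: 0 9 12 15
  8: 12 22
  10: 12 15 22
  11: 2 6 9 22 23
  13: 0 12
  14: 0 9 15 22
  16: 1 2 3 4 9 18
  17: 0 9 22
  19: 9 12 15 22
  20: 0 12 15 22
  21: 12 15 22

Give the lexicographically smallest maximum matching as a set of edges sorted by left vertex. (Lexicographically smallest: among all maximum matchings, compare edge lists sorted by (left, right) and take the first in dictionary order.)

|M| = 7 (so the lex-smallest maximum matching has 7 edges)
process left vertices in ascending order; for each, take the smallest-labelled available neighbour that still permits 7 edges overall, or leave it unmatched if none does
lex-smallest matching: {5-0, 7-9, 8-12, 10-15, 11-2, 14-22, 16-1}

Lex-smallest maximum matching: {(5,0), (7,9), (8,12), (10,15), (11,2), (14,22), (16,1)}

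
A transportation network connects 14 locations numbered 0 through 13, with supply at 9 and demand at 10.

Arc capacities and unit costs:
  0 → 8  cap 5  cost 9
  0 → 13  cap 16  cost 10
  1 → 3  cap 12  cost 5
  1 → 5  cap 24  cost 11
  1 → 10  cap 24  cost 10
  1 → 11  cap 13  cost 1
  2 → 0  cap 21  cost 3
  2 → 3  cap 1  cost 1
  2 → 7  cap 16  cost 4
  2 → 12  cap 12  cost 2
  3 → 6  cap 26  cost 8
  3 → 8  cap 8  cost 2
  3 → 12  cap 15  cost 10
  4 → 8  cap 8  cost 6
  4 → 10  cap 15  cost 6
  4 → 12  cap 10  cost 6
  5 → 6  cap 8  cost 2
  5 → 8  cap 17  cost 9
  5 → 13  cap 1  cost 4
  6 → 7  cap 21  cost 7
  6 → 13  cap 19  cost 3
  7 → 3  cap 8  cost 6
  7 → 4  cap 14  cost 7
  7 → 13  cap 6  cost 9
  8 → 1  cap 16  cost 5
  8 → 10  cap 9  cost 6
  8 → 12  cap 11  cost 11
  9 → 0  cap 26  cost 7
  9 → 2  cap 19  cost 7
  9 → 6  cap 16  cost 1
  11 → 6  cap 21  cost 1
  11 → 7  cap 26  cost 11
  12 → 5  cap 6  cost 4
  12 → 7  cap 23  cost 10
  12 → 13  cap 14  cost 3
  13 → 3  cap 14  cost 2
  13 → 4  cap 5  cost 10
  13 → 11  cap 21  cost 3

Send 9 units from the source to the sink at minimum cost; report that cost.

Minimum cost for 9 units: 132

shortest-cost path #1: 9→6→13→3→8→10 push 8 @ unit cost 14 (adds 112)
shortest-cost path #2: 9→6→13→4→10 push 1 @ unit cost 20 (adds 20)
total cost = 132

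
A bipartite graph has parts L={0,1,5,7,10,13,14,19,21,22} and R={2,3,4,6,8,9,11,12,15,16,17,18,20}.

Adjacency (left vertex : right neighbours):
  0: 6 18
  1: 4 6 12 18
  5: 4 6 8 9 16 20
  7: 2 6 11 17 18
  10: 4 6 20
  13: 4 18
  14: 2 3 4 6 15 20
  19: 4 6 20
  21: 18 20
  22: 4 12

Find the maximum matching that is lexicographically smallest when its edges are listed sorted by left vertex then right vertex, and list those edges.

Lex-smallest maximum matching: {(0,6), (1,4), (5,8), (7,2), (10,20), (13,18), (14,3), (22,12)}

|M| = 8 (so the lex-smallest maximum matching has 8 edges)
process left vertices in ascending order; for each, take the smallest-labelled available neighbour that still permits 8 edges overall, or leave it unmatched if none does
lex-smallest matching: {0-6, 1-4, 5-8, 7-2, 10-20, 13-18, 14-3, 22-12}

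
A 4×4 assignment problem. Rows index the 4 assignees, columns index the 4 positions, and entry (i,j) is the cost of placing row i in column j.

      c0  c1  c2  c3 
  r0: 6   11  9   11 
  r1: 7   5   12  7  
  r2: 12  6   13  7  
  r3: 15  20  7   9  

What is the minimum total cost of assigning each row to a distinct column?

optimal assignment: row0→col0 (cost 6), row1→col1 (cost 5), row2→col3 (cost 7), row3→col2 (cost 7)
total = 6 + 5 + 7 + 7 = 25

Minimum assignment cost: 25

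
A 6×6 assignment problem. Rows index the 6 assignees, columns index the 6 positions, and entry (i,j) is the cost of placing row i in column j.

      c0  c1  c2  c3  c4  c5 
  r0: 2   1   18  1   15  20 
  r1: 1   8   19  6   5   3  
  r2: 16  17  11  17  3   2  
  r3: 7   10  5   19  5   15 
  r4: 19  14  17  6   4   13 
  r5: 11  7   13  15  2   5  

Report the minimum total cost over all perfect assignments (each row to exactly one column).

optimal assignment: row0→col1 (cost 1), row1→col0 (cost 1), row2→col5 (cost 2), row3→col2 (cost 5), row4→col3 (cost 6), row5→col4 (cost 2)
total = 1 + 1 + 2 + 5 + 6 + 2 = 17

Minimum assignment cost: 17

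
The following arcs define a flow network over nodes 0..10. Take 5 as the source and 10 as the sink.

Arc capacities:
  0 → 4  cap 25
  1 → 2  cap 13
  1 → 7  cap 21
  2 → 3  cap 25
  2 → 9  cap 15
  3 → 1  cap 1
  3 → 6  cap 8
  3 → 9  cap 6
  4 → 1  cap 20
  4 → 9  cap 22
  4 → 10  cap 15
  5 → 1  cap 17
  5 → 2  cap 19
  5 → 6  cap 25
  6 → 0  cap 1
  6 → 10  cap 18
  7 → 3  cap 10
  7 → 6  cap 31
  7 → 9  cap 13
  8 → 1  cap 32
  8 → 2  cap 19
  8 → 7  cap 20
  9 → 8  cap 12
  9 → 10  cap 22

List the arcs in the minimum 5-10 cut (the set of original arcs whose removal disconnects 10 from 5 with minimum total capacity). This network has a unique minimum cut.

Min-cut arcs: {(6,0), (6,10), (9,10)} (total capacity 41)

augment #1: 5→6→10 push 18
augment #2: 5→2→9→10 push 15
augment #3: 5→1→7→9→10 push 7
augment #4: 5→6→0→4→10 push 1
max flow = 41; residual-reachable set from 5 gives S-side
cut edges (S→T): {(6,0), (6,10), (9,10)} total cap 41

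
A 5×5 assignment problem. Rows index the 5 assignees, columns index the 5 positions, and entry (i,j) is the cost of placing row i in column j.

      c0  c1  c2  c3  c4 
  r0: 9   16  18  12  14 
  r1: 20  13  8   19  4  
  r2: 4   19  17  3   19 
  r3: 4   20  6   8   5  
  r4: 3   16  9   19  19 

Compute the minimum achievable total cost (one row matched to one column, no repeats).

optimal assignment: row0→col1 (cost 16), row1→col4 (cost 4), row2→col3 (cost 3), row3→col2 (cost 6), row4→col0 (cost 3)
total = 16 + 4 + 3 + 6 + 3 = 32

Minimum assignment cost: 32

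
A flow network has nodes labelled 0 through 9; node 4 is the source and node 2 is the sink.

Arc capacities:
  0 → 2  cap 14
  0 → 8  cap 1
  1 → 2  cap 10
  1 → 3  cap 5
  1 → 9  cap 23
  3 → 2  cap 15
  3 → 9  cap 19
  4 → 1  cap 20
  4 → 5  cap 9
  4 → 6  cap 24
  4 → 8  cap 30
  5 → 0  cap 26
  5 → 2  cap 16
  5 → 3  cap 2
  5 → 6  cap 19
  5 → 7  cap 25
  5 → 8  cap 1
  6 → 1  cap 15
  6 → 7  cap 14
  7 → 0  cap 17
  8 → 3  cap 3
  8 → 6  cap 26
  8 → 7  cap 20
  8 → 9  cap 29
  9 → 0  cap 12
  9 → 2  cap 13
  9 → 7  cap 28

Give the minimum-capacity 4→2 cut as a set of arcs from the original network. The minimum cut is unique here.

augment #1: 4→1→2 push 10
augment #2: 4→5→2 push 9
augment #3: 4→1→3→2 push 5
augment #4: 4→1→9→2 push 5
augment #5: 4→8→3→2 push 3
augment #6: 4→8→9→2 push 8
augment #7: 4→6→7→0→2 push 14
max flow = 54; residual-reachable set from 4 gives S-side
cut edges (S→T): {(0,2), (1,2), (1,3), (4,5), (8,3), (9,2)} total cap 54

Min-cut arcs: {(0,2), (1,2), (1,3), (4,5), (8,3), (9,2)} (total capacity 54)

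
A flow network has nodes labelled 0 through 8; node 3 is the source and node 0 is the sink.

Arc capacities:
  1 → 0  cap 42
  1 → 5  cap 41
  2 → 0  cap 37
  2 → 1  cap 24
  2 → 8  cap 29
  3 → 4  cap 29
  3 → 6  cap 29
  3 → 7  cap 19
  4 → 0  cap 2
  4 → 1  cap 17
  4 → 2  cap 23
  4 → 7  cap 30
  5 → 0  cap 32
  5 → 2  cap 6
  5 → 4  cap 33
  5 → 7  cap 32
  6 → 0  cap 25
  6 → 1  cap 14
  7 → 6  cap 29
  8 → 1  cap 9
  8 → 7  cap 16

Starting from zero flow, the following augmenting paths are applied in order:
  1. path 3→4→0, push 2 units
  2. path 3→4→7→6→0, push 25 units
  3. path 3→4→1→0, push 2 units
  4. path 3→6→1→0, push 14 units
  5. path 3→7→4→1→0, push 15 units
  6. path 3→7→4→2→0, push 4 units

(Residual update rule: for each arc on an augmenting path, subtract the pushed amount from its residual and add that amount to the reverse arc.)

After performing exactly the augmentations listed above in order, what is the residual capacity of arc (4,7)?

after path 1 (3→4→0, push 2): res(4,7)=30
after path 2 (3→4→7→6→0, push 25): res(4,7)=5
after path 3 (3→4→1→0, push 2): res(4,7)=5
after path 4 (3→6→1→0, push 14): res(4,7)=5
after path 5 (3→7→4→1→0, push 15): res(4,7)=20
after path 6 (3→7→4→2→0, push 4): res(4,7)=24

Residual capacity of (4,7): 24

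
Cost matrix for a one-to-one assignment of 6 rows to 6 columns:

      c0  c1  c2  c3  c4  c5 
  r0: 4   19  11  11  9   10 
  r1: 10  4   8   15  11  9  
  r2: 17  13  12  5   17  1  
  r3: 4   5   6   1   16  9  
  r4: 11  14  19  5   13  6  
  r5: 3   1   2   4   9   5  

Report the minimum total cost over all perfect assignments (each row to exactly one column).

Minimum assignment cost: 25

one of 2 optimal assignments: row0→col0 (cost 4), row1→col1 (cost 4), row2→col5 (cost 1), row3→col3 (cost 1), row4→col4 (cost 13), row5→col2 (cost 2)
total = 4 + 4 + 1 + 1 + 13 + 2 = 25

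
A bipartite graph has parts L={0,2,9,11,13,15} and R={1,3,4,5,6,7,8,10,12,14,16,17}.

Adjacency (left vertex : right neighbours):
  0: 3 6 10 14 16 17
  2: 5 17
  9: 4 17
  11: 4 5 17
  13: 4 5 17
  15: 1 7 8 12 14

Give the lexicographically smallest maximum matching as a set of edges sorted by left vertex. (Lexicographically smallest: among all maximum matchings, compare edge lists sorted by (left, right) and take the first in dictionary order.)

Lex-smallest maximum matching: {(0,3), (2,5), (9,4), (11,17), (15,1)}

|M| = 5 (so the lex-smallest maximum matching has 5 edges)
process left vertices in ascending order; for each, take the smallest-labelled available neighbour that still permits 5 edges overall, or leave it unmatched if none does
lex-smallest matching: {0-3, 2-5, 9-4, 11-17, 15-1}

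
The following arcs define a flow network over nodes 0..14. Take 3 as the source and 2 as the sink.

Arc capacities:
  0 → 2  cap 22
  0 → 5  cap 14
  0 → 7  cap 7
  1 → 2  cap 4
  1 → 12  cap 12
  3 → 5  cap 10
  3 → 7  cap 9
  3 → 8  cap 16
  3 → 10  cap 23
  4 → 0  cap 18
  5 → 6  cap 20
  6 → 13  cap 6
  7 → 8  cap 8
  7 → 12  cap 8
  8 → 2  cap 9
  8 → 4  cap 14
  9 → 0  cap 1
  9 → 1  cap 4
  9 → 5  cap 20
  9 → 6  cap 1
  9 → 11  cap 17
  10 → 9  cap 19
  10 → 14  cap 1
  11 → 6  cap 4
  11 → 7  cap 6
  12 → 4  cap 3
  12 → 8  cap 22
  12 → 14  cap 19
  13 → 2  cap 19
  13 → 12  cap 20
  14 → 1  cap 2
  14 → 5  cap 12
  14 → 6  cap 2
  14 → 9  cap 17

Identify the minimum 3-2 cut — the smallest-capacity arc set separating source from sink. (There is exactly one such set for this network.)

Min-cut arcs: {(1,2), (6,13), (8,2), (8,4), (9,0), (12,4)} (total capacity 37)

augment #1: 3→8→2 push 9
augment #2: 3→5→6→13→2 push 6
augment #3: 3→8→4→0→2 push 7
augment #4: 3→10→9→0→2 push 1
augment #5: 3→10→9→1→2 push 4
augment #6: 3→7→8→4→0→2 push 7
augment #7: 3→7→12→4→0→2 push 2
augment #8: 3→10→14→1→12→4→0→2 push 1
max flow = 37; residual-reachable set from 3 gives S-side
cut edges (S→T): {(1,2), (6,13), (8,2), (8,4), (9,0), (12,4)} total cap 37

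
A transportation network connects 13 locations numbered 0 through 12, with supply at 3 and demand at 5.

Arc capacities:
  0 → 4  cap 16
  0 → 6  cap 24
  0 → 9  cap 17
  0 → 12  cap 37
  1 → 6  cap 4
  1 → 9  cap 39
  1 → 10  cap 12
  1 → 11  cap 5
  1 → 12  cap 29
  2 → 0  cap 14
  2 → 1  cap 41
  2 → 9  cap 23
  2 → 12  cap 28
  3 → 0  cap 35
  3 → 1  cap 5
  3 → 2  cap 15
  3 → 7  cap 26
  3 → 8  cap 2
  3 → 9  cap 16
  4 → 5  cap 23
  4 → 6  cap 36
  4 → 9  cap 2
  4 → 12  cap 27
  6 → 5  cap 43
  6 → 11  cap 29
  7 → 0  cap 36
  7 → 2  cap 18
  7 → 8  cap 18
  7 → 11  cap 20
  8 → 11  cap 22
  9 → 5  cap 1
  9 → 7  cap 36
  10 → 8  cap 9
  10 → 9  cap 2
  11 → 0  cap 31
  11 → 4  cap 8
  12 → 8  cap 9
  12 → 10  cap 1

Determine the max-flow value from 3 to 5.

Maximum flow value: 53

augment #1: 3→9→5 bottleneck 1, total now 1
augment #2: 3→0→4→5 bottleneck 16, total now 17
augment #3: 3→0→6→5 bottleneck 19, total now 36
augment #4: 3→1→6→5 bottleneck 4, total now 40
augment #5: 3→1→11→4→5 bottleneck 1, total now 41
augment #6: 3→2→0→6→5 bottleneck 5, total now 46
augment #7: 3→7→11→4→5 bottleneck 6, total now 52
augment #8: 3→7→11→4→6→5 bottleneck 1, total now 53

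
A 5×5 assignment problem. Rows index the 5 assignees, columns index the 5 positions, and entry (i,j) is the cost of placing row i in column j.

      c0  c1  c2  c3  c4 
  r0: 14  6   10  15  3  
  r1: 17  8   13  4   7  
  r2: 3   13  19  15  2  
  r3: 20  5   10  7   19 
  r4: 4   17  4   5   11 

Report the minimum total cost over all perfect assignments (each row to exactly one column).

optimal assignment: row0→col4 (cost 3), row1→col3 (cost 4), row2→col0 (cost 3), row3→col1 (cost 5), row4→col2 (cost 4)
total = 3 + 4 + 3 + 5 + 4 = 19

Minimum assignment cost: 19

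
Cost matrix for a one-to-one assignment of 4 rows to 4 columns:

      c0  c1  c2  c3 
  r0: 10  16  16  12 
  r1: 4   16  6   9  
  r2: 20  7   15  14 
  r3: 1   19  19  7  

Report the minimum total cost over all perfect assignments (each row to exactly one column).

Minimum assignment cost: 26

optimal assignment: row0→col3 (cost 12), row1→col2 (cost 6), row2→col1 (cost 7), row3→col0 (cost 1)
total = 12 + 6 + 7 + 1 = 26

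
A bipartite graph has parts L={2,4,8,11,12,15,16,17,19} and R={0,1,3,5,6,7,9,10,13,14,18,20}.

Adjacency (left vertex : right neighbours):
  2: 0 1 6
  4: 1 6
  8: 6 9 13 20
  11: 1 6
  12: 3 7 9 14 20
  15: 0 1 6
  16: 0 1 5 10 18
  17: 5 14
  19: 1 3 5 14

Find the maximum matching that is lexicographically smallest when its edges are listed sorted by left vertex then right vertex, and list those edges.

|M| = 8 (so the lex-smallest maximum matching has 8 edges)
process left vertices in ascending order; for each, take the smallest-labelled available neighbour that still permits 8 edges overall, or leave it unmatched if none does
lex-smallest matching: {2-0, 4-1, 8-9, 11-6, 12-3, 16-10, 17-5, 19-14}

Lex-smallest maximum matching: {(2,0), (4,1), (8,9), (11,6), (12,3), (16,10), (17,5), (19,14)}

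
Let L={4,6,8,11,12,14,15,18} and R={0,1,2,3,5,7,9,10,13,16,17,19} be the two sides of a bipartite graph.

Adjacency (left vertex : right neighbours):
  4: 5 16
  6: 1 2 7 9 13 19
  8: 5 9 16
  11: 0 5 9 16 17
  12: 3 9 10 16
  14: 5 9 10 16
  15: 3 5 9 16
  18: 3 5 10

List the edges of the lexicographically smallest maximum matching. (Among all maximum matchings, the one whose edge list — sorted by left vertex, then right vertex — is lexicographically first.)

|M| = 7 (so the lex-smallest maximum matching has 7 edges)
process left vertices in ascending order; for each, take the smallest-labelled available neighbour that still permits 7 edges overall, or leave it unmatched if none does
lex-smallest matching: {4-5, 6-1, 8-9, 11-0, 12-3, 14-10, 15-16}

Lex-smallest maximum matching: {(4,5), (6,1), (8,9), (11,0), (12,3), (14,10), (15,16)}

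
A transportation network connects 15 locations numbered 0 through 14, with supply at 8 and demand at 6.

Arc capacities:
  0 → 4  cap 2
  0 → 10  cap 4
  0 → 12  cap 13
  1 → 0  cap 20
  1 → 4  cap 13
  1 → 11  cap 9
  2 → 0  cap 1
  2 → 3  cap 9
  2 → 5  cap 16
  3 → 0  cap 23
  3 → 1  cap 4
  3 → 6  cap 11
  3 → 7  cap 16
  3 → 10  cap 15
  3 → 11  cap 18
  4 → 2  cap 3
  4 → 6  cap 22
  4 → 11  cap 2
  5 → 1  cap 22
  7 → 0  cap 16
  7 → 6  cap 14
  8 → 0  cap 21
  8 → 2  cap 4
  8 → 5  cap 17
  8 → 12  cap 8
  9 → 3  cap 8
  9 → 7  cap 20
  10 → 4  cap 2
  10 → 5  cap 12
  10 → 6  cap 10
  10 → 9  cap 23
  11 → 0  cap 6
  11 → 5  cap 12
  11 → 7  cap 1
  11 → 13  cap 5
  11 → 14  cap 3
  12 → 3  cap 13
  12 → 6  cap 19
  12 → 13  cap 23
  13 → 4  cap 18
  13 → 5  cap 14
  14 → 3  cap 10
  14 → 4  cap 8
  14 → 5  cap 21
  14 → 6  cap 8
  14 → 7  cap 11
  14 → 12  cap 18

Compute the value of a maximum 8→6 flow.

augment #1: 8→12→6 bottleneck 8, total now 8
augment #2: 8→0→4→6 bottleneck 2, total now 10
augment #3: 8→0→10→6 bottleneck 4, total now 14
augment #4: 8→0→12→6 bottleneck 11, total now 25
augment #5: 8→2→3→6 bottleneck 4, total now 29
augment #6: 8→0→12→3→6 bottleneck 2, total now 31
augment #7: 8→5→1→4→6 bottleneck 13, total now 44
augment #8: 8→5→1→11→7→6 bottleneck 1, total now 45
augment #9: 8→5→1→11→14→6 bottleneck 3, total now 48

Maximum flow value: 48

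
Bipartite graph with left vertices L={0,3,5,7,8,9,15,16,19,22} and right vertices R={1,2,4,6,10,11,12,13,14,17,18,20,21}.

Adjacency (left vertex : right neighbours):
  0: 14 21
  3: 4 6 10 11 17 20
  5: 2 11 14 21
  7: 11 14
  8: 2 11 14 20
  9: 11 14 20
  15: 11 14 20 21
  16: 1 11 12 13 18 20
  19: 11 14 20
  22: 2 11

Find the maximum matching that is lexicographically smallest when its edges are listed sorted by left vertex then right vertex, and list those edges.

|M| = 7 (so the lex-smallest maximum matching has 7 edges)
process left vertices in ascending order; for each, take the smallest-labelled available neighbour that still permits 7 edges overall, or leave it unmatched if none does
lex-smallest matching: {0-14, 3-4, 5-2, 7-11, 8-20, 15-21, 16-1}

Lex-smallest maximum matching: {(0,14), (3,4), (5,2), (7,11), (8,20), (15,21), (16,1)}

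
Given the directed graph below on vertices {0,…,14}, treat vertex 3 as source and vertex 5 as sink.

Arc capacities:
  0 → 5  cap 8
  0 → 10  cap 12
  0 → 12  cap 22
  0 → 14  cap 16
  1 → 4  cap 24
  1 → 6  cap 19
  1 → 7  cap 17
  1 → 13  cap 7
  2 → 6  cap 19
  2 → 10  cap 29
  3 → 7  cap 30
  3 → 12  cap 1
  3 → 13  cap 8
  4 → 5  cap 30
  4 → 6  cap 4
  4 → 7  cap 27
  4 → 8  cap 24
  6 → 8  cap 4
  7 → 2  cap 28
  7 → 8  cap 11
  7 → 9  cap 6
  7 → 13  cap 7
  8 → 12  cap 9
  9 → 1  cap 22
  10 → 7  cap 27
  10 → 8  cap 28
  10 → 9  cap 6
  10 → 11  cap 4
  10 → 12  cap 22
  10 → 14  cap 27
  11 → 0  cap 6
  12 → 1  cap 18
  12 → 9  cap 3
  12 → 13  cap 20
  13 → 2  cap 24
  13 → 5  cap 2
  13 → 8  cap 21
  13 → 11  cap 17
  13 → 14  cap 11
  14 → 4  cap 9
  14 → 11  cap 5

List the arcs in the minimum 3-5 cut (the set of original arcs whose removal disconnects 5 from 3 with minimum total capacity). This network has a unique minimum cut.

Min-cut arcs: {(4,5), (11,0), (13,5)} (total capacity 38)

augment #1: 3→13→5 push 2
augment #2: 3→12→1→4→5 push 1
augment #3: 3→13→11→0→5 push 6
augment #4: 3→7→9→1→4→5 push 6
augment #5: 3→7→13→14→4→5 push 7
augment #6: 3→7→2→10→14→4→5 push 2
augment #7: 3→7→8→12→1→4→5 push 9
augment #8: 3→7→2→10→9→1→4→5 push 5
max flow = 38; residual-reachable set from 3 gives S-side
cut edges (S→T): {(4,5), (11,0), (13,5)} total cap 38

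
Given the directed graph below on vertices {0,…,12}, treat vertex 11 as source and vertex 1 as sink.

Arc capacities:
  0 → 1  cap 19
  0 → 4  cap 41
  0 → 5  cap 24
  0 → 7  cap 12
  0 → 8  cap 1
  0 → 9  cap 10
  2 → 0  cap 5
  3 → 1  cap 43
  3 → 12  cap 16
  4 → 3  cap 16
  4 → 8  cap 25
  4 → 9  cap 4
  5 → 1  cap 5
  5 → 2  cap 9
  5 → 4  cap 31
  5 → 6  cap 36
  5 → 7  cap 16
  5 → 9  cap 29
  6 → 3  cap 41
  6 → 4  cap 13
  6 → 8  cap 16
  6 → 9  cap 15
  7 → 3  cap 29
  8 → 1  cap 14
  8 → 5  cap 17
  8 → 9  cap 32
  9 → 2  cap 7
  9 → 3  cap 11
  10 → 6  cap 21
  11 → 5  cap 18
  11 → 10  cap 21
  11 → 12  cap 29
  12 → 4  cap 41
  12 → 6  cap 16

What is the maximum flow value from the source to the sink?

Maximum flow value: 67

augment #1: 11→5→1 bottleneck 5, total now 5
augment #2: 11→5→2→0→1 bottleneck 5, total now 10
augment #3: 11→5→4→3→1 bottleneck 8, total now 18
augment #4: 11→10→6→3→1 bottleneck 21, total now 39
augment #5: 11→12→4→3→1 bottleneck 8, total now 47
augment #6: 11→12→4→8→1 bottleneck 14, total now 61
augment #7: 11→12→6→3→1 bottleneck 6, total now 67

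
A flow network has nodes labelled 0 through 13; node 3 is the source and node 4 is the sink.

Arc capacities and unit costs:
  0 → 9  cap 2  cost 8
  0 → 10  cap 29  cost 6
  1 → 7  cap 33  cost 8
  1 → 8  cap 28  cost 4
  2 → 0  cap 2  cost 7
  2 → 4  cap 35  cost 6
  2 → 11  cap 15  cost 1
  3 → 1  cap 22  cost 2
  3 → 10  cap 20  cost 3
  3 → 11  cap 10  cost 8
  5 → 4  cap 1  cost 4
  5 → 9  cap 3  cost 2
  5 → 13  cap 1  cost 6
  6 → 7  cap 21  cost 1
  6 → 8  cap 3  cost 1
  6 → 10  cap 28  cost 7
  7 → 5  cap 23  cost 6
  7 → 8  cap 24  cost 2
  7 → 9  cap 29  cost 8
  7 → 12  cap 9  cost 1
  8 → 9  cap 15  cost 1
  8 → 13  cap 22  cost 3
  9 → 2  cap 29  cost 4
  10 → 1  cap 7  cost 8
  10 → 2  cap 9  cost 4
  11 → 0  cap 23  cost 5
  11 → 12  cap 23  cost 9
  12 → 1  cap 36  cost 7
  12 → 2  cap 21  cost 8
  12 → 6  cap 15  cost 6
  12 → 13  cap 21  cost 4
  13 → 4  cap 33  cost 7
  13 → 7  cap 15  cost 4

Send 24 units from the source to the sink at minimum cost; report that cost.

Minimum cost for 24 units: 357

shortest-cost path #1: 3→10→2→4 push 9 @ unit cost 13 (adds 117)
shortest-cost path #2: 3→1→8→13→4 push 15 @ unit cost 16 (adds 240)
total cost = 357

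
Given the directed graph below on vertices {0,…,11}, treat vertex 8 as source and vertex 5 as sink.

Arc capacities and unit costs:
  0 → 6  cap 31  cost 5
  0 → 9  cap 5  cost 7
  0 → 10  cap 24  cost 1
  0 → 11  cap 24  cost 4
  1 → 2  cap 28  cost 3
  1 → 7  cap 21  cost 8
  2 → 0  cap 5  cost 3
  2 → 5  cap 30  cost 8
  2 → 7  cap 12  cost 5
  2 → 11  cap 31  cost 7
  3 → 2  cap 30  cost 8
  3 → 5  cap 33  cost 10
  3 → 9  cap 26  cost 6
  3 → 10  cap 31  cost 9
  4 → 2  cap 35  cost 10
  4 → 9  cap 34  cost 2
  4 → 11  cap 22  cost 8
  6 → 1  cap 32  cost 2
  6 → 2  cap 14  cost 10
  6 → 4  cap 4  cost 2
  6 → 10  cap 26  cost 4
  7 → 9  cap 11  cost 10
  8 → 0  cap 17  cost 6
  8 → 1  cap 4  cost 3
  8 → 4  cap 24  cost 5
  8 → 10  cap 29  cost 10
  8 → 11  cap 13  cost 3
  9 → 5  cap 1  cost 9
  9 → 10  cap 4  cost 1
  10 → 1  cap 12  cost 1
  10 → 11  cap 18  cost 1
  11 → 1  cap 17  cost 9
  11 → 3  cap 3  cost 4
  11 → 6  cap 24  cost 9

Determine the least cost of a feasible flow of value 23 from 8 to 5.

shortest-cost path #1: 8→1→2→5 push 4 @ unit cost 14 (adds 56)
shortest-cost path #2: 8→4→9→5 push 1 @ unit cost 16 (adds 16)
shortest-cost path #3: 8→11→3→5 push 3 @ unit cost 17 (adds 51)
shortest-cost path #4: 8→0→10→1→2→5 push 12 @ unit cost 19 (adds 228)
shortest-cost path #5: 8→11→1→2→5 push 3 @ unit cost 23 (adds 69)
total cost = 420

Minimum cost for 23 units: 420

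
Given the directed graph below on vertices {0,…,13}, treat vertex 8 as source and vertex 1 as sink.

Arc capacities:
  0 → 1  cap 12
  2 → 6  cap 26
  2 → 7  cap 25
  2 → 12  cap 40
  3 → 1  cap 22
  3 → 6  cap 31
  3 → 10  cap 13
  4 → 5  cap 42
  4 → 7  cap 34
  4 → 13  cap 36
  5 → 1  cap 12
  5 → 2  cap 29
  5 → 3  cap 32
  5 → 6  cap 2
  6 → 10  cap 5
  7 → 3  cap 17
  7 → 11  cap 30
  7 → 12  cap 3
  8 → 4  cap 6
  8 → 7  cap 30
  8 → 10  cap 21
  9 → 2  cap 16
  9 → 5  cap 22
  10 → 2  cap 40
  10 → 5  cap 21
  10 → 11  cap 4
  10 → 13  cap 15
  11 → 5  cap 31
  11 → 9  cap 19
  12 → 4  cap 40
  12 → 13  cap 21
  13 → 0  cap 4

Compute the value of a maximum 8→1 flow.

augment #1: 8→4→5→1 bottleneck 6, total now 6
augment #2: 8→7→3→1 bottleneck 17, total now 23
augment #3: 8→10→5→1 bottleneck 6, total now 29
augment #4: 8→10→5→3→1 bottleneck 5, total now 34
augment #5: 8→10→13→0→1 bottleneck 4, total now 38

Maximum flow value: 38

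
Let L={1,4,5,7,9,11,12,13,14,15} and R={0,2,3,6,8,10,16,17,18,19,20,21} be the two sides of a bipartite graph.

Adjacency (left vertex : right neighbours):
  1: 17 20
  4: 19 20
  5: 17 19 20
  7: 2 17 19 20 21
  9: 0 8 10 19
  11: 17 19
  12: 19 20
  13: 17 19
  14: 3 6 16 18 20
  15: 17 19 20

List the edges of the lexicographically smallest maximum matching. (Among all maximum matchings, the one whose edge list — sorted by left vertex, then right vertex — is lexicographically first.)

Lex-smallest maximum matching: {(1,17), (4,19), (5,20), (7,2), (9,0), (14,3)}

|M| = 6 (so the lex-smallest maximum matching has 6 edges)
process left vertices in ascending order; for each, take the smallest-labelled available neighbour that still permits 6 edges overall, or leave it unmatched if none does
lex-smallest matching: {1-17, 4-19, 5-20, 7-2, 9-0, 14-3}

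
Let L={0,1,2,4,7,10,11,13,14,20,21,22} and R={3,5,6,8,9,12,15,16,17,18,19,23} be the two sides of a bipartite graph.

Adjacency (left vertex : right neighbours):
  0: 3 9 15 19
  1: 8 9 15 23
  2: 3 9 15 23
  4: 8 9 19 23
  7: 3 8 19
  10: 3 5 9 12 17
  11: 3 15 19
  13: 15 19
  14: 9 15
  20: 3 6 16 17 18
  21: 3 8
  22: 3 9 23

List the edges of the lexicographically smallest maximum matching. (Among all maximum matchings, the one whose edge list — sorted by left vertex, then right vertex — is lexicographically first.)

Lex-smallest maximum matching: {(0,3), (1,8), (2,9), (4,19), (10,5), (11,15), (20,6), (22,23)}

|M| = 8 (so the lex-smallest maximum matching has 8 edges)
process left vertices in ascending order; for each, take the smallest-labelled available neighbour that still permits 8 edges overall, or leave it unmatched if none does
lex-smallest matching: {0-3, 1-8, 2-9, 4-19, 10-5, 11-15, 20-6, 22-23}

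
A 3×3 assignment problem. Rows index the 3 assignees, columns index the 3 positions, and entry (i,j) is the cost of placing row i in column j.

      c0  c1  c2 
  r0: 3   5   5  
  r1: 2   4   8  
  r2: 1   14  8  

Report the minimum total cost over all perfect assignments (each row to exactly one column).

Minimum assignment cost: 10

optimal assignment: row0→col2 (cost 5), row1→col1 (cost 4), row2→col0 (cost 1)
total = 5 + 4 + 1 = 10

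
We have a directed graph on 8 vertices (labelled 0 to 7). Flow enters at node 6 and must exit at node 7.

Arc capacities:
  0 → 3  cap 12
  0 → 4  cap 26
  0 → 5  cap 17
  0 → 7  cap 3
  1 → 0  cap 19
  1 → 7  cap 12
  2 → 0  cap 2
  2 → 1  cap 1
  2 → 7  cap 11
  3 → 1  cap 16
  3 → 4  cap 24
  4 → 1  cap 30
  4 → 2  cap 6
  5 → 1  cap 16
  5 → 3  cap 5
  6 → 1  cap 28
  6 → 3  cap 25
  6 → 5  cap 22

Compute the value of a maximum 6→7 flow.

augment #1: 6→1→7 bottleneck 12, total now 12
augment #2: 6→1→0→7 bottleneck 3, total now 15
augment #3: 6→3→4→2→7 bottleneck 6, total now 21

Maximum flow value: 21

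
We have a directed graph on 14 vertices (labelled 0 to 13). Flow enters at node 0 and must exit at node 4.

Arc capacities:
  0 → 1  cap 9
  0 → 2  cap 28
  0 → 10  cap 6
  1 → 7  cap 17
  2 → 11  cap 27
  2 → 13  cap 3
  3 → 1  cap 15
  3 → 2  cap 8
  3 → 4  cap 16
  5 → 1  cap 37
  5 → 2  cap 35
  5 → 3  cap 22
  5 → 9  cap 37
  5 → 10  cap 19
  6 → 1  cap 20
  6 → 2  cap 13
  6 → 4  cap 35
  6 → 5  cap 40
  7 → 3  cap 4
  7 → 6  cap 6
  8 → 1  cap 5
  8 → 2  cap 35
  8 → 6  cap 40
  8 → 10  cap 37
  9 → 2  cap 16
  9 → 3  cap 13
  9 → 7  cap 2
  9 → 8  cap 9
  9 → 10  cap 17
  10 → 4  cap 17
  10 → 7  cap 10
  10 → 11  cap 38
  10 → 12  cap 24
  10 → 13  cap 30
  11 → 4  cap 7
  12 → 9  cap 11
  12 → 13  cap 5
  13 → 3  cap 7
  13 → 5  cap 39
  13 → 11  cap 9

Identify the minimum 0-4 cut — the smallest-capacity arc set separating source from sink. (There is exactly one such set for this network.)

augment #1: 0→10→4 push 6
augment #2: 0→2→11→4 push 7
augment #3: 0→1→7→3→4 push 4
augment #4: 0→1→7→6→4 push 5
augment #5: 0→2→13→3→4 push 3
max flow = 25; residual-reachable set from 0 gives S-side
cut edges (S→T): {(0,1), (0,10), (2,13), (11,4)} total cap 25

Min-cut arcs: {(0,1), (0,10), (2,13), (11,4)} (total capacity 25)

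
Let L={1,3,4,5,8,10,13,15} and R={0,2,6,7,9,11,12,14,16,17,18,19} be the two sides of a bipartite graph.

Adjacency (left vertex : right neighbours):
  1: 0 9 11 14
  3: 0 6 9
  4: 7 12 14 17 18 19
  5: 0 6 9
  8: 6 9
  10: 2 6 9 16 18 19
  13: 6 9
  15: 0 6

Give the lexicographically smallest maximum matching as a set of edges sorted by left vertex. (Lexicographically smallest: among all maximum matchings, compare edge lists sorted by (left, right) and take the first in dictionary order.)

|M| = 6 (so the lex-smallest maximum matching has 6 edges)
process left vertices in ascending order; for each, take the smallest-labelled available neighbour that still permits 6 edges overall, or leave it unmatched if none does
lex-smallest matching: {1-11, 3-0, 4-7, 5-6, 8-9, 10-2}

Lex-smallest maximum matching: {(1,11), (3,0), (4,7), (5,6), (8,9), (10,2)}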